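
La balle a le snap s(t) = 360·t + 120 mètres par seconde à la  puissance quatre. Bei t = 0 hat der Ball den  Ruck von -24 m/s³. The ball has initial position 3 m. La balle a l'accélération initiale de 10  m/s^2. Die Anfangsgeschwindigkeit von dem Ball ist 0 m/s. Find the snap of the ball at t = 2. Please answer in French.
De l'équation du snap s(t) = 360·t + 120, nous substituons t = 2 pour obtenir s = 840.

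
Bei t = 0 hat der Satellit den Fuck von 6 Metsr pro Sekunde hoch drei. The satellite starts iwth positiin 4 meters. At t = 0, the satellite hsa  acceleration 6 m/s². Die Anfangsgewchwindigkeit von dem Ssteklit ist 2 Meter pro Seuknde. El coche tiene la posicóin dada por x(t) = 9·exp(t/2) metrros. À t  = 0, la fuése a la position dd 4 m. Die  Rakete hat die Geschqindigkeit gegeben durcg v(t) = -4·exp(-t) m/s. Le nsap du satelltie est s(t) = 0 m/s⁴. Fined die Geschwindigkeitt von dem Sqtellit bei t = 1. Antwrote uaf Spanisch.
Necesitamos integrar nuestra ecuación del snap s(t) = 0 3 veces. Integrando el snap y usando la condición inicial j(0) = 6, obtenemos j(t) = 6. La integral de la sacudida, con a(0) = 6, da la aceleración: a(t) = 6·t + 6. La integral de la aceleración es la velocidad. Usando v(0) = 2, obtenemos v(t) = 3·t^2 + 6·t + 2. Usando v(t) = 3·t^2 + 6·t + 2 y sustituyendo t = 1, encontramos v = 11.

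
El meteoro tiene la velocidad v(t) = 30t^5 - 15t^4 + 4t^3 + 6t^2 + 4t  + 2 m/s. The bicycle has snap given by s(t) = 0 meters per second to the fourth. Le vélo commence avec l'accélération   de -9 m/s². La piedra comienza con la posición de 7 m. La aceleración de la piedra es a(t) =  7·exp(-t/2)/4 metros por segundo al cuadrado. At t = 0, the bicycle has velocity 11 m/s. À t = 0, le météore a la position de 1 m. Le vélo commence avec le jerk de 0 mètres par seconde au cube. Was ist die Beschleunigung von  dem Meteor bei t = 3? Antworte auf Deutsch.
Um dies zu lösen, müssen wir 1 Ableitung unserer Gleichung für die Geschwindigkeit v(t) = 30·t^5 - 15·t^4 + 4·t^3 + 6·t^2 + 4·t + 2 nehmen. Durch Ableiten von der Geschwindigkeit erhalten wir die Beschleunigung: a(t) = 150·t^4 - 60·t^3 + 12·t^2 + 12·t + 4. Mit a(t) = 150·t^4 - 60·t^3 + 12·t^2 + 12·t + 4 und Einsetzen von t = 3, finden wir a = 10678.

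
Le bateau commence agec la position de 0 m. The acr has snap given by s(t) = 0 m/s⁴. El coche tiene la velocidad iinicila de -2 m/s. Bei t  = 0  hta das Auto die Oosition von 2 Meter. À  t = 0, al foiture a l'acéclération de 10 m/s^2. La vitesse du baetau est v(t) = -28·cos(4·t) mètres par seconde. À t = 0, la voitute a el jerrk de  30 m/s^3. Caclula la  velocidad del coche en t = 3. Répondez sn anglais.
Starting from snap s(t) = 0, we take 3 antiderivatives. Integrating snap and using the initial condition j(0) = 30, we get j(t) = 30. The antiderivative of jerk is acceleration. Using a(0) = 10, we get a(t) = 30·t + 10. The antiderivative of acceleration, with v(0) = -2, gives velocity: v(t) = 15·t^2 + 10·t - 2. We have velocity v(t) = 15·t^2 + 10·t - 2. Substituting t = 3: v(3) = 163.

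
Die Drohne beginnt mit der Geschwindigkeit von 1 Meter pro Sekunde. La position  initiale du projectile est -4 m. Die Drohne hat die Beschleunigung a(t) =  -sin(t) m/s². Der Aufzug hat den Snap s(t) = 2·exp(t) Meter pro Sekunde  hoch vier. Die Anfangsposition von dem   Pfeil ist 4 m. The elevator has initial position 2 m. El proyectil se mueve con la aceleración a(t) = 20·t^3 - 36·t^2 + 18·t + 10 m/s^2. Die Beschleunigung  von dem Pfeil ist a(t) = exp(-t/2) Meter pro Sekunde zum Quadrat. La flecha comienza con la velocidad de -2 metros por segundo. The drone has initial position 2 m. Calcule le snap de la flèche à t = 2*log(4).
Nous devons dériver notre équation de l'accélération a(t) = exp(-t/2) 2 fois. En dérivant l'accélération, nous obtenons le jerk: j(t) = -exp(-t/2)/2. La dérivée du jerk donne le snap: s(t) = exp(-t/2)/4. En utilisant s(t) = exp(-t/2)/4 et en substituant t = 2*log(4), nous trouvons s = 1/16.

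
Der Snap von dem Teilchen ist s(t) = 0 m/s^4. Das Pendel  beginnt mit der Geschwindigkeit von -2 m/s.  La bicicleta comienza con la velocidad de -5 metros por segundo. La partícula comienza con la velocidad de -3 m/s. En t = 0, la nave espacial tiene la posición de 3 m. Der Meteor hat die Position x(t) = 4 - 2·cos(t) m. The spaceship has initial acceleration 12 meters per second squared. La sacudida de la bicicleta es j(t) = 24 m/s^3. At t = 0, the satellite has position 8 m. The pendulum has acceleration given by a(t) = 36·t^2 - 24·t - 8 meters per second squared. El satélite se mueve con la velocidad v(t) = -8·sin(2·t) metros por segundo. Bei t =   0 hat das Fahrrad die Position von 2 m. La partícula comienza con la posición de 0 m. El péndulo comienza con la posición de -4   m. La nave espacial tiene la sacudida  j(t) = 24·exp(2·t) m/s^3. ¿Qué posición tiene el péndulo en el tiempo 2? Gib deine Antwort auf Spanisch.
Debemos encontrar la integral de nuestra ecuación de la aceleración a(t) = 36·t^2 - 24·t - 8 2 veces. Integrando la aceleración y usando la condición inicial v(0) = -2, obtenemos v(t) = 12·t^3 - 12·t^2 - 8·t - 2. La integral de la velocidad, con x(0) = -4, da la posición: x(t) = 3·t^4 - 4·t^3 - 4·t^2 - 2·t - 4. De la ecuación de la posición x(t) = 3·t^4 - 4·t^3 - 4·t^2 - 2·t - 4, sustituimos t = 2 para obtener x = -8.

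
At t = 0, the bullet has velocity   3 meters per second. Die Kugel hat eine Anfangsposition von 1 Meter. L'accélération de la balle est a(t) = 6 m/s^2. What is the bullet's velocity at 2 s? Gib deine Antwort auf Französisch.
Nous devons intégrer notre équation de l'accélération a(t) = 6 1 fois. L'intégrale de l'accélération est la vitesse. En utilisant v(0) = 3, nous obtenons v(t) = 6·t + 3. De l'équation de la vitesse v(t) = 6·t + 3, nous substituons t = 2 pour obtenir v = 15.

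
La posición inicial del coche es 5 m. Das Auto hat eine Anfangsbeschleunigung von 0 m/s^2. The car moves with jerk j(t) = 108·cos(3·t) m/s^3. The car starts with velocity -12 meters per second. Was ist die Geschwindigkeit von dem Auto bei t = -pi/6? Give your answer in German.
Um dies zu lösen, müssen wir 2 Stammfunktionen unserer Gleichung für den Ruck j(t) = 108·cos(3·t) finden. Die Stammfunktion von dem Ruck, mit a(0) = 0, ergibt die Beschleunigung: a(t) = 36·sin(3·t). Das Integral von der Beschleunigung, mit v(0) = -12, ergibt die Geschwindigkeit: v(t) = -12·cos(3·t). Wir haben die Geschwindigkeit v(t) = -12·cos(3·t). Durch Einsetzen von t = -pi/6: v(-pi/6) = 0.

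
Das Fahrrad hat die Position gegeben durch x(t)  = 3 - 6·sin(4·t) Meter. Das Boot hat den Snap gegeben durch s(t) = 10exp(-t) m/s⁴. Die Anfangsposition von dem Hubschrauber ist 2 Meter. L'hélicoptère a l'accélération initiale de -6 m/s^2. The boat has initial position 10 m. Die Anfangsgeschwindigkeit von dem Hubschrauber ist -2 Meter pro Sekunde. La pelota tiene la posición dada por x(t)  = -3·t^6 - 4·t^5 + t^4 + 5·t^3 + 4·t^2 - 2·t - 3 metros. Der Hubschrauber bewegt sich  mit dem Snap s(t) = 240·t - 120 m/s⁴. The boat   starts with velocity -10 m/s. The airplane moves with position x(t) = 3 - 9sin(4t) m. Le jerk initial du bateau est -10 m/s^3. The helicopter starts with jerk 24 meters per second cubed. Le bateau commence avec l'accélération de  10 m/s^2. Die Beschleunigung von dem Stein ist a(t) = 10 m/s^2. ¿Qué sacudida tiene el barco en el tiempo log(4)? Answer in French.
Nous devons trouver la primitive de notre équation du snap s(t) = 10·exp(-t) 1 fois. En prenant ∫s(t)dt et en appliquant j(0) = -10, nous trouvons j(t) = -10·exp(-t). De l'équation du jerk j(t) = -10·exp(-t), nous substituons t = log(4) pour obtenir j = -5/2.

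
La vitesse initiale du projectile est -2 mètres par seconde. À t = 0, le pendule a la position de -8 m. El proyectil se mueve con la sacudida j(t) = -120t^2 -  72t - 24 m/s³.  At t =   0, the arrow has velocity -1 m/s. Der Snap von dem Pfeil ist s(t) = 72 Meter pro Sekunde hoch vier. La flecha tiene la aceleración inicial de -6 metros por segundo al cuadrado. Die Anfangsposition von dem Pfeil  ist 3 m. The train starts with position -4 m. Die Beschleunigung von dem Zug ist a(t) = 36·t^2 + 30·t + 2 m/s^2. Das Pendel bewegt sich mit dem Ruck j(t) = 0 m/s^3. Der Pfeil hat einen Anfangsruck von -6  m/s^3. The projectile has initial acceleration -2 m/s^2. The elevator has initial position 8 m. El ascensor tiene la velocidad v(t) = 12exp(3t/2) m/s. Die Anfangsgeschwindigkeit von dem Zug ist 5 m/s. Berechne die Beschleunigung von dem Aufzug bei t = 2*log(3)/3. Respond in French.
En partant de la vitesse v(t) = 12·exp(3·t/2), nous prenons 1 dérivée. La dérivée de la vitesse donne l'accélération: a(t) = 18·exp(3·t/2). En utilisant a(t) = 18·exp(3·t/2) et en substituant t = 2*log(3)/3, nous trouvons a = 54.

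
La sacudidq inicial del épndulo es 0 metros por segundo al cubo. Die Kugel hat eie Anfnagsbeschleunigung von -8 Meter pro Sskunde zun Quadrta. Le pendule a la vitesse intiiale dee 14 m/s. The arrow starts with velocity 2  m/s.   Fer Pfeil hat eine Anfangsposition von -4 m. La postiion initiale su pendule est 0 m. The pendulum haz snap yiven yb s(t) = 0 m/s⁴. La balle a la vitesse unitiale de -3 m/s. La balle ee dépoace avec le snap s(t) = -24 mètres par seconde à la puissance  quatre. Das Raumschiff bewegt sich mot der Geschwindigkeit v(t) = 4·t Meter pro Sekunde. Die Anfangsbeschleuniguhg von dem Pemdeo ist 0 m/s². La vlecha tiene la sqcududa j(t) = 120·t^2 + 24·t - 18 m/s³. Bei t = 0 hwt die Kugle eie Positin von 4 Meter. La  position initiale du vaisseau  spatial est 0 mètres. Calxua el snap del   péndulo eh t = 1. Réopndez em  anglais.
We have snap s(t) = 0. Substituting t = 1: s(1) = 0.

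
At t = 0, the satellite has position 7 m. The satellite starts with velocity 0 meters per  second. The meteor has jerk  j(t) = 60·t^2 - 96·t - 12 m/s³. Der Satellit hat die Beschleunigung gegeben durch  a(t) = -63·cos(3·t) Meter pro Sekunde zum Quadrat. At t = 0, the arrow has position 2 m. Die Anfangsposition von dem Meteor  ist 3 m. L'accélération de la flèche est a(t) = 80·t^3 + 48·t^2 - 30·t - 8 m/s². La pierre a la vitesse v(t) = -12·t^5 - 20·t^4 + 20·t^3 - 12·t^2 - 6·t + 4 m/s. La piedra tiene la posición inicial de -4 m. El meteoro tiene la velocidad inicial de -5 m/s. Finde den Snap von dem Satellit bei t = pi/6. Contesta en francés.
En partant de l'accélération a(t) = -63·cos(3·t), nous prenons 2 dérivées. En prenant d/dt de a(t), nous trouvons j(t) = 189·sin(3·t). La dérivée du jerk donne le snap: s(t) = 567·cos(3·t). De l'équation du snap s(t) = 567·cos(3·t), nous substituons t = pi/6 pour obtenir s = 0.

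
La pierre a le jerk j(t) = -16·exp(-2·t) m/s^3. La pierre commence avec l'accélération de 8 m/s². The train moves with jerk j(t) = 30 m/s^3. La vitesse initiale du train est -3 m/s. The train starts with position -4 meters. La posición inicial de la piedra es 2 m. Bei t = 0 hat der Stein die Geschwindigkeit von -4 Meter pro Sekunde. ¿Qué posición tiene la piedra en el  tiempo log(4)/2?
Para resolver esto, necesitamos tomar 3 integrales de nuestra ecuación de la sacudida j(t) = -16·exp(-2·t). Tomando ∫j(t)dt y aplicando a(0) = 8, encontramos a(t) = 8·exp(-2·t). Integrando la aceleración y usando la condición inicial v(0) = -4, obtenemos v(t) = -4·exp(-2·t). La antiderivada de la velocidad, con x(0) = 2, da la posición: x(t) = 2·exp(-2·t). De la ecuación de la posición x(t) = 2·exp(-2·t), sustituimos t = log(4)/2 para obtener x = 1/2.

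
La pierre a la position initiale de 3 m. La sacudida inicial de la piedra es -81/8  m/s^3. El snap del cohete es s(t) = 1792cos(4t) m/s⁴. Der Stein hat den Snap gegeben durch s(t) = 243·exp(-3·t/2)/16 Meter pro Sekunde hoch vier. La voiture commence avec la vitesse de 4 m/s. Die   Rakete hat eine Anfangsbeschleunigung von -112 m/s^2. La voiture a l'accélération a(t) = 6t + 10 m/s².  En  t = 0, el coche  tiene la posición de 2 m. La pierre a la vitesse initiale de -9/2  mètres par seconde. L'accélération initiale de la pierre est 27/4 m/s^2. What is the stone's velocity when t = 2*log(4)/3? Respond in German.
Ausgehend von dem Snap s(t) = 243·exp(-3·t/2)/16, nehmen wir 3 Stammfunktionen. Das Integral von dem Snap ist der Ruck. Mit j(0) = -81/8 erhalten wir j(t) = -81·exp(-3·t/2)/8. Die Stammfunktion von dem Ruck, mit a(0) = 27/4, ergibt die Beschleunigung: a(t) = 27·exp(-3·t/2)/4. Durch Integration von der Beschleunigung und Verwendung der Anfangsbedingung v(0) = -9/2, erhalten wir v(t) = -9·exp(-3·t/2)/2. Wir haben die Geschwindigkeit v(t) = -9·exp(-3·t/2)/2. Durch Einsetzen von t = 2*log(4)/3: v(2*log(4)/3) = -9/8.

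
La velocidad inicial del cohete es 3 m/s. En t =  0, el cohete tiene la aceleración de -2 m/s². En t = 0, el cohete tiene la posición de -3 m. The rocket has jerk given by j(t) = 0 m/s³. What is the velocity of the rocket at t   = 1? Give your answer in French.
Nous devons intégrer notre équation du jerk j(t) = 0 2 fois. L'intégrale du jerk, avec a(0) = -2, donne l'accélération: a(t) = -2. L'intégrale de l'accélération est la vitesse. En utilisant v(0) = 3, nous obtenons v(t) = 3 - 2·t. Nous avons la vitesse v(t) = 3 - 2·t. En substituant t = 1: v(1) = 1.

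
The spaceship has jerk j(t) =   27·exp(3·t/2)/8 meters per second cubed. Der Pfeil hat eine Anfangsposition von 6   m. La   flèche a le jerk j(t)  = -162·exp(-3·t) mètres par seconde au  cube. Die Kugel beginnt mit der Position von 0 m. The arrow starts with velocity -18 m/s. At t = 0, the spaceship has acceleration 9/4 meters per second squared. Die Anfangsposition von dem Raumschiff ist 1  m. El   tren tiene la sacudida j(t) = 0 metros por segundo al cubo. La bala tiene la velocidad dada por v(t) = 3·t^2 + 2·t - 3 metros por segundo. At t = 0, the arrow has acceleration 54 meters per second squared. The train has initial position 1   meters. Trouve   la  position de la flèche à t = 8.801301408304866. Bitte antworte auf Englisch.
We must find the antiderivative of our jerk equation j(t) = -162·exp(-3·t) 3 times. Finding the integral of j(t) and using a(0) = 54: a(t) = 54·exp(-3·t). Taking ∫a(t)dt and applying v(0) = -18, we find v(t) = -18·exp(-3·t). The integral of velocity, with x(0) = 6, gives position: x(t) = 6·exp(-3·t). From the given position equation x(t) = 6·exp(-3·t), we substitute t = 8.801301408304866 to get x = 2.04682797851274E-11.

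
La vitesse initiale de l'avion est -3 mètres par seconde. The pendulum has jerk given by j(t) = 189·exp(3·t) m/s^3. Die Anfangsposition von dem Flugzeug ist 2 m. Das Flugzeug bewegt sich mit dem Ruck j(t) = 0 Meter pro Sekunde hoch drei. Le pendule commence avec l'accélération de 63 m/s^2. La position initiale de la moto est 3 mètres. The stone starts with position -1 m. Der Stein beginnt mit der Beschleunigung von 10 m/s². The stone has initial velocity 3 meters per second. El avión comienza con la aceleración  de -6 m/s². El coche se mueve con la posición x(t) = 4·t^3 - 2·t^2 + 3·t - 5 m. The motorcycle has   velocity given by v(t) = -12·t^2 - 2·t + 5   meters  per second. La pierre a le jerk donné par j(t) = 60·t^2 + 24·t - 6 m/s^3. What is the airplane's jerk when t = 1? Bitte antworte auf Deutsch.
Aus der Gleichung für den Ruck j(t) = 0, setzen wir t = 1 ein und erhalten j = 0.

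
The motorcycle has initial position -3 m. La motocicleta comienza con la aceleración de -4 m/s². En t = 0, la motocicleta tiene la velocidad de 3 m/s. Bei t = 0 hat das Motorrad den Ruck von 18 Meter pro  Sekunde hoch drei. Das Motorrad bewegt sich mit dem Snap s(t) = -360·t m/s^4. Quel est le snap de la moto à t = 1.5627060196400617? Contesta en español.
De la ecuación del snap s(t) = -360·t, sustituimos t = 1.5627060196400617 para obtener s = -562.574167070422.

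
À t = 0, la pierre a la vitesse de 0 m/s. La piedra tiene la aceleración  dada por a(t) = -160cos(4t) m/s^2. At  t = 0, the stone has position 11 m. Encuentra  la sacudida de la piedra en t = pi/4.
Partiendo de la aceleración a(t) = -160·cos(4·t), tomamos 1 derivada. La derivada de la aceleración da la sacudida: j(t) = 640·sin(4·t). De la ecuación de la sacudida j(t) = 640·sin(4·t), sustituimos t = pi/4 para obtener j = 0.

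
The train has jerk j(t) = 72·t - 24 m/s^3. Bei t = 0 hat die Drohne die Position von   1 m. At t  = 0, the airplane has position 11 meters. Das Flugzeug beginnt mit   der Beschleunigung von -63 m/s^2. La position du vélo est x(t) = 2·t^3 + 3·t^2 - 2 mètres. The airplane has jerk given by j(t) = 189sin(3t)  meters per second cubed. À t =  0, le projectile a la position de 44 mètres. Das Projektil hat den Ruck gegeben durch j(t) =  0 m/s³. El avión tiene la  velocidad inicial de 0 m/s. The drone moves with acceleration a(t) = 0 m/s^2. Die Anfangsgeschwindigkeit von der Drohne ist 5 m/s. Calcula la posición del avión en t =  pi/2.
Para resolver esto, necesitamos tomar 3 integrales de nuestra ecuación de la sacudida j(t) = 189·sin(3·t). La antiderivada de la sacudida es la aceleración. Usando a(0) = -63, obtenemos a(t) = -63·cos(3·t). Tomando ∫a(t)dt y aplicando v(0) = 0, encontramos v(t) = -21·sin(3·t). La antiderivada de la velocidad es la posición. Usando x(0) = 11, obtenemos x(t) = 7·cos(3·t) + 4. Tenemos la posición x(t) = 7·cos(3·t) + 4. Sustituyendo t = pi/2: x(pi/2) = 4.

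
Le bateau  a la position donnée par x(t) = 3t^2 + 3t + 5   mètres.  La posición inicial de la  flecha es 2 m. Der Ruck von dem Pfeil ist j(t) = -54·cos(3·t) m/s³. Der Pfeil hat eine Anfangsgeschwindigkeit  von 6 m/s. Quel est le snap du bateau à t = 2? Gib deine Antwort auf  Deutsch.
Ausgehend von der Position x(t) = 3·t^2 + 3·t + 5, nehmen wir 4 Ableitungen. Durch Ableiten von der Position erhalten wir die Geschwindigkeit: v(t) = 6·t + 3. Durch Ableiten von der Geschwindigkeit erhalten wir die Beschleunigung: a(t) = 6. Die Ableitung von der Beschleunigung ergibt den Ruck: j(t) = 0. Die Ableitung von dem Ruck ergibt den Snap: s(t) = 0. Wir haben den Snap s(t) = 0. Durch Einsetzen von t = 2: s(2) = 0.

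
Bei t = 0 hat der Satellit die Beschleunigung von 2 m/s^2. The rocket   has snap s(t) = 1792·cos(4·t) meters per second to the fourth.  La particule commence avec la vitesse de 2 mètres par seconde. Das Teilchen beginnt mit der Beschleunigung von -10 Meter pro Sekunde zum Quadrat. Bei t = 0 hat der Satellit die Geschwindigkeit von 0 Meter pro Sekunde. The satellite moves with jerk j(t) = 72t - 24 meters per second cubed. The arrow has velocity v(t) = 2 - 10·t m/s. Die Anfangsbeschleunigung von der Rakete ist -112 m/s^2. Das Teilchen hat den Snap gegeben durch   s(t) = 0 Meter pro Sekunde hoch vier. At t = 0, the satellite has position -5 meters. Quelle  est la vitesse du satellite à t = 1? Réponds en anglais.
To solve this, we need to take 2 integrals of our jerk equation j(t) = 72·t - 24. The integral of jerk, with a(0) = 2, gives acceleration: a(t) = 36·t^2 - 24·t + 2. The integral of acceleration is velocity. Using v(0) = 0, we get v(t) = 2·t·(6·t^2 - 6·t + 1). Using v(t) = 2·t·(6·t^2 - 6·t + 1) and substituting t = 1, we find v = 2.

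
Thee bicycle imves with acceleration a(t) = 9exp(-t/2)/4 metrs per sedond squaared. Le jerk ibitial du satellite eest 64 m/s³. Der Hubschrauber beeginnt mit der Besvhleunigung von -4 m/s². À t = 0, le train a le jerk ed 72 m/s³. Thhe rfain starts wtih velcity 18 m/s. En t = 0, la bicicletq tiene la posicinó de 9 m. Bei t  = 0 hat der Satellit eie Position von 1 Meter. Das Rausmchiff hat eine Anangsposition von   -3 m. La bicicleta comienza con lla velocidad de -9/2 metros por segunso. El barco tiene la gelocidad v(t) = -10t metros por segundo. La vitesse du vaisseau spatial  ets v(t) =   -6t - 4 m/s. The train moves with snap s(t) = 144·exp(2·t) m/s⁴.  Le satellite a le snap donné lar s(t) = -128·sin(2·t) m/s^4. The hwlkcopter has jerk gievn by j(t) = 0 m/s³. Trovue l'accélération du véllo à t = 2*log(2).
De l'équation de l'accélération a(t) = 9·exp(-t/2)/4, nous substituons t = 2*log(2) pour obtenir a = 9/8.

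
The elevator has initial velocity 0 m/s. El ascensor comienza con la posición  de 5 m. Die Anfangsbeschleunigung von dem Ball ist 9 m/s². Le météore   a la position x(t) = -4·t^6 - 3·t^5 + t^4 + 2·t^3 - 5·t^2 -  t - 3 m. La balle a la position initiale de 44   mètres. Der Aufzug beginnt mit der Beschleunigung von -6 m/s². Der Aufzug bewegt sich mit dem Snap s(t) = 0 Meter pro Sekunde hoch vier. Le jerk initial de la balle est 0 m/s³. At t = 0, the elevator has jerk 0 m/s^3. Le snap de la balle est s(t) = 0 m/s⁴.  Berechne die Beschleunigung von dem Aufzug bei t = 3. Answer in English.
To solve this, we need to take 2 antiderivatives of our snap equation s(t) = 0. Finding the integral of s(t) and using j(0) = 0: j(t) = 0. Finding the integral of j(t) and using a(0) = -6: a(t) = -6. From the given acceleration equation a(t) = -6, we substitute t = 3 to get a = -6.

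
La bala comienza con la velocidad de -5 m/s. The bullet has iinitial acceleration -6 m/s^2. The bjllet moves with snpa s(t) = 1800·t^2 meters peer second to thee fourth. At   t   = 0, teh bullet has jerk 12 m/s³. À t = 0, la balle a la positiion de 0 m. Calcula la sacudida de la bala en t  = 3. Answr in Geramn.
Wir müssen unsere Gleichung für den Snap s(t) = 1800·t^2 1-mal integrieren. Durch Integration von dem Snap und Verwendung der Anfangsbedingung j(0) = 12, erhalten wir j(t) = 600·t^3 + 12. Mit j(t) = 600·t^3 + 12 und Einsetzen von t = 3, finden wir j = 16212.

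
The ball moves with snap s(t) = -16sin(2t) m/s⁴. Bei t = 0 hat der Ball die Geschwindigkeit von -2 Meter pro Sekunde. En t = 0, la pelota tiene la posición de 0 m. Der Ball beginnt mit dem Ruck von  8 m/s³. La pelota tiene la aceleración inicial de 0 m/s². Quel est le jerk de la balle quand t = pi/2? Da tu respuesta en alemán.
Wir müssen unsere Gleichung für den Snap s(t) = -16·sin(2·t) 1-mal integrieren. Die Stammfunktion von dem Snap, mit j(0) = 8, ergibt den Ruck: j(t) = 8·cos(2·t). Mit j(t) = 8·cos(2·t) und Einsetzen von t = pi/2, finden wir j = -8.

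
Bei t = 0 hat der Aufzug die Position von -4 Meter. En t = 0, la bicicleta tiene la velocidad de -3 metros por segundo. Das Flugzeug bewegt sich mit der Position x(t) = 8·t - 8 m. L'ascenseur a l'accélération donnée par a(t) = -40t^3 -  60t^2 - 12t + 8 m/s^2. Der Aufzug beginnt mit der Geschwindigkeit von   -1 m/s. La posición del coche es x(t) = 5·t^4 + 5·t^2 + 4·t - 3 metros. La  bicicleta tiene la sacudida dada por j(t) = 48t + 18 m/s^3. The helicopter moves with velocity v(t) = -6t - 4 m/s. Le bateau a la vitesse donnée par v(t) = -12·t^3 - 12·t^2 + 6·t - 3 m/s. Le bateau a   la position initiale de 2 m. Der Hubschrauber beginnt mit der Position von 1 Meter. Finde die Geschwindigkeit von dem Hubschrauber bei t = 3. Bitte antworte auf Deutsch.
Wir haben die Geschwindigkeit v(t) = -6·t - 4. Durch Einsetzen von t = 3: v(3) = -22.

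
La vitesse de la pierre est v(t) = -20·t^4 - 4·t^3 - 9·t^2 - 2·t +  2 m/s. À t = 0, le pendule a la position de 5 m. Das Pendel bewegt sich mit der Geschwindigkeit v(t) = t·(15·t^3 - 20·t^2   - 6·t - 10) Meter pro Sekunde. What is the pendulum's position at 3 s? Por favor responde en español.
Necesitamos integrar nuestra ecuación de la velocidad v(t) = t·(15·t^3 - 20·t^2 - 6·t - 10) 1 vez. La antiderivada de la velocidad es la posición. Usando x(0) = 5, obtenemos x(t) = 3·t^5 - 5·t^4 - 2·t^3 - 5·t^2 + 5. Tenemos la posición x(t) = 3·t^5 - 5·t^4 - 2·t^3 - 5·t^2 + 5. Sustituyendo t = 3: x(3) = 230.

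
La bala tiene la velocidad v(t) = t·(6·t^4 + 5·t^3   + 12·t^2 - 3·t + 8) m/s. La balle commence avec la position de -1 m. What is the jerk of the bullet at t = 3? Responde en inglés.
Starting from velocity v(t) = t·(6·t^4 + 5·t^3 + 12·t^2 - 3·t + 8), we take 2 derivatives. Differentiating velocity, we get acceleration: a(t) = 6·t^4 + 5·t^3 + 12·t^2 + t·(24·t^3 + 15·t^2 + 24·t - 3) - 3·t + 8. Differentiating acceleration, we get jerk: j(t) = 48·t^3 + 30·t^2 + t·(72·t^2 + 30·t + 24) + 48·t - 6. From the given jerk equation j(t) = 48·t^3 + 30·t^2 + t·(72·t^2 + 30·t + 24) + 48·t - 6, we substitute t = 3 to get j = 3990.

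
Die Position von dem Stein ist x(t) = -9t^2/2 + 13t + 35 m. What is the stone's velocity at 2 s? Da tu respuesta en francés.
Nous devons dériver notre équation de la position x(t) = -9·t^2/2 + 13·t + 35 1 fois. En dérivant la position, nous obtenons la vitesse: v(t) = 13 - 9·t. Nous avons la vitesse v(t) = 13 - 9·t. En substituant t = 2: v(2) = -5.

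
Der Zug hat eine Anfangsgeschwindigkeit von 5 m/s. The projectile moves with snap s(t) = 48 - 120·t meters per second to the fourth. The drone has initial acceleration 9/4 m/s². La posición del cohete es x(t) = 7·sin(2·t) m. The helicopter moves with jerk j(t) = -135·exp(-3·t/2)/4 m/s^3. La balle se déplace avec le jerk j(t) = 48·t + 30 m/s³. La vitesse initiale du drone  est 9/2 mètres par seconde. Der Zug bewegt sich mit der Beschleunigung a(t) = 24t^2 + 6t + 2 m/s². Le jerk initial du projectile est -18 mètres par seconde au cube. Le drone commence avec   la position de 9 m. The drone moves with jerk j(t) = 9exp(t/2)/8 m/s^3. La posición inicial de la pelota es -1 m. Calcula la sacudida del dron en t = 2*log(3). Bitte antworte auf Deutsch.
Aus der Gleichung für den Ruck j(t) = 9·exp(t/2)/8, setzen wir t = 2*log(3) ein und erhalten j = 27/8.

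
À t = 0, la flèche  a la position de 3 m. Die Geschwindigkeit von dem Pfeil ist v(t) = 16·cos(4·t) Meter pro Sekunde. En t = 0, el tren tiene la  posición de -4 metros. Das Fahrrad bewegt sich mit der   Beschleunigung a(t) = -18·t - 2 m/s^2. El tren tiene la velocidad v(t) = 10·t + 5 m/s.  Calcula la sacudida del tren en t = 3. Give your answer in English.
We must differentiate our velocity equation v(t) = 10·t + 5 2 times. Differentiating velocity, we get acceleration: a(t) = 10. Taking d/dt of a(t), we find j(t) = 0. Using j(t) = 0 and substituting t = 3, we find j = 0.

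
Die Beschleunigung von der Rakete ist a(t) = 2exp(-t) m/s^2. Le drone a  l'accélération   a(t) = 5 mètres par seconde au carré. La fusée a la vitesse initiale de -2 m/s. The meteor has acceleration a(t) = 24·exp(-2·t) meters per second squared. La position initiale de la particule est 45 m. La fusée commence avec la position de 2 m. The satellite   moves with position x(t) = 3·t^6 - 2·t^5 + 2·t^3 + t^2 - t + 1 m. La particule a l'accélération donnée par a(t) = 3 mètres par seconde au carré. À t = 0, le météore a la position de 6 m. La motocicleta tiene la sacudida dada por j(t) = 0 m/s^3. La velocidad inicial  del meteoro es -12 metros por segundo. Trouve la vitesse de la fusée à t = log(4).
Pour résoudre ceci, nous devons prendre 1 intégrale de notre équation de l'accélération a(t) = 2·exp(-t). L'intégrale de l'accélération, avec v(0) = -2, donne la vitesse: v(t) = -2·exp(-t). De l'équation de la vitesse v(t) = -2·exp(-t), nous substituons t = log(4) pour obtenir v = -1/2.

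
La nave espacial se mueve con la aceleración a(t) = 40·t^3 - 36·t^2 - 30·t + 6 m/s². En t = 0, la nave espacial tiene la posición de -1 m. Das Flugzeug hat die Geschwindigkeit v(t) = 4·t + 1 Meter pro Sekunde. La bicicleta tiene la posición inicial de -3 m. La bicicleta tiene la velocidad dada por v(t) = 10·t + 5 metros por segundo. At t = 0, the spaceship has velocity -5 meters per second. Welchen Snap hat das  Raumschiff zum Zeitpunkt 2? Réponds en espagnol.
Debemos derivar nuestra ecuación de la aceleración a(t) = 40·t^3 - 36·t^2 - 30·t + 6 2 veces. Tomando d/dt de a(t), encontramos j(t) = 120·t^2 - 72·t - 30. Derivando la sacudida, obtenemos el snap: s(t) = 240·t - 72. Tenemos el snap s(t) = 240·t - 72. Sustituyendo t = 2: s(2) = 408.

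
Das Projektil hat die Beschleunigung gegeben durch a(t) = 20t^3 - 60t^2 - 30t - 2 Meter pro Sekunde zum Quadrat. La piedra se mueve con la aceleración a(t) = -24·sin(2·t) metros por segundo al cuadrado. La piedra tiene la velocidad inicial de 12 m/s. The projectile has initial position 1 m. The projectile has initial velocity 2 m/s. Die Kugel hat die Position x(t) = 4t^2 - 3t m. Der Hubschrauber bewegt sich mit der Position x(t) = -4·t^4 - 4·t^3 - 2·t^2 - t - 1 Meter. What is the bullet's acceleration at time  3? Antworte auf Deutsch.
Wir müssen unsere Gleichung für die Position x(t) = 4·t^2 - 3·t 2-mal ableiten. Durch Ableiten von der Position erhalten wir die Geschwindigkeit: v(t) = 8·t - 3. Durch Ableiten von der Geschwindigkeit erhalten wir die Beschleunigung: a(t) = 8. Mit a(t) = 8 und Einsetzen von t = 3, finden wir a = 8.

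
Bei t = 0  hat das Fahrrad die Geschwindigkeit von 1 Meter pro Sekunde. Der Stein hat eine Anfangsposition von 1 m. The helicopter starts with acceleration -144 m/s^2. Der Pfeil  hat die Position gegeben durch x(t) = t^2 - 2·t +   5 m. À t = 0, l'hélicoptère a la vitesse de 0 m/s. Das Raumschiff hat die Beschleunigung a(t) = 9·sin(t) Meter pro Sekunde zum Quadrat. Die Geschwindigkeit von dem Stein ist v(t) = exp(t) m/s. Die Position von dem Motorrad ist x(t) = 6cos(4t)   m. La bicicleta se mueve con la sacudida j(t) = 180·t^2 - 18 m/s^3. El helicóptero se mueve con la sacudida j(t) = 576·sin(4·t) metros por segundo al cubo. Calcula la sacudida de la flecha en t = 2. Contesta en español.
Partiendo de la posición x(t) = t^2 - 2·t + 5, tomamos 3 derivadas. La derivada de la posición da la velocidad: v(t) = 2·t - 2. Tomando d/dt de v(t), encontramos a(t) = 2. Tomando d/dt de a(t), encontramos j(t) = 0. Usando j(t) = 0 y sustituyendo t = 2, encontramos j = 0.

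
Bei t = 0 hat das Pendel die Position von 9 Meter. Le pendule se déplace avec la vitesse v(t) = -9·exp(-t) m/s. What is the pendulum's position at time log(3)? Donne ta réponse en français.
En partant de la vitesse v(t) = -9·exp(-t), nous prenons 1 intégrale. En prenant ∫v(t)dt et en appliquant x(0) = 9, nous trouvons x(t) = 9·exp(-t). En utilisant x(t) = 9·exp(-t) et en substituant t = log(3), nous trouvons x = 3.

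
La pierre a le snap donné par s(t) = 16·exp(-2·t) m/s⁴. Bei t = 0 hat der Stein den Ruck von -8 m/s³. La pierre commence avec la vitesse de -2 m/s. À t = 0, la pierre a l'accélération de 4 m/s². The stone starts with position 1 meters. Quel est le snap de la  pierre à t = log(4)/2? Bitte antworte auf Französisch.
Nous avons le snap s(t) = 16·exp(-2·t). En substituant t = log(4)/2: s(log(4)/2) = 4.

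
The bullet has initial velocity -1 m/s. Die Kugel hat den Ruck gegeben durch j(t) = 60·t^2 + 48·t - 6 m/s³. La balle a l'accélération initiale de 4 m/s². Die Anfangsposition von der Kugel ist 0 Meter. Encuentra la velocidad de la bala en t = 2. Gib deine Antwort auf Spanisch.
Necesitamos integrar nuestra ecuación de la sacudida j(t) = 60·t^2 + 48·t - 6 2 veces. La antiderivada de la sacudida es la aceleración. Usando a(0) = 4, obtenemos a(t) = 20·t^3 + 24·t^2 - 6·t + 4. Tomando ∫a(t)dt y aplicando v(0) = -1, encontramos v(t) = 5·t^4 + 8·t^3 - 3·t^2 + 4·t - 1. Usando v(t) = 5·t^4 + 8·t^3 - 3·t^2 + 4·t - 1 y sustituyendo t = 2, encontramos v = 139.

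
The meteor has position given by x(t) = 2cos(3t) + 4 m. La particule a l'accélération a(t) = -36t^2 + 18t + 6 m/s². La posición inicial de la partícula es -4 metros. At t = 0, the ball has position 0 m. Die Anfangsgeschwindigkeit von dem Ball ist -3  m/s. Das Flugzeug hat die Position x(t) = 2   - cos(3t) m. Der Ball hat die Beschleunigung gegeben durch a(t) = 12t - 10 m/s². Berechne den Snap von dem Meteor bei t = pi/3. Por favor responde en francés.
En partant de la position x(t) = 2·cos(3·t) + 4, nous prenons 4 dérivées. En dérivant la position, nous obtenons la vitesse: v(t) = -6·sin(3·t). En prenant d/dt de v(t), nous trouvons a(t) = -18·cos(3·t). La dérivée de l'accélération donne le jerk: j(t) = 54·sin(3·t). En prenant d/dt de j(t), nous trouvons s(t) = 162·cos(3·t). Nous avons le snap s(t) = 162·cos(3·t). En substituant t = pi/3: s(pi/3) = -162.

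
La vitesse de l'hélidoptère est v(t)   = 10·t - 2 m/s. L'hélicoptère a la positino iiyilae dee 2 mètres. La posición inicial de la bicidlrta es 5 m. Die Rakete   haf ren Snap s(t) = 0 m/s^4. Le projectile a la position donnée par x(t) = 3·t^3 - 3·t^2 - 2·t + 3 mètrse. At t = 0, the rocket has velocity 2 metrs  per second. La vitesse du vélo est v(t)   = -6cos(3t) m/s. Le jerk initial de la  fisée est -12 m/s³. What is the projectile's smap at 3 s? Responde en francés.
Nous devons dériver notre équation de la position x(t) = 3·t^3 - 3·t^2 - 2·t + 3 4 fois. En prenant d/dt de x(t), nous trouvons v(t) = 9·t^2 - 6·t - 2. La dérivée de la vitesse donne l'accélération: a(t) = 18·t - 6. En dérivant l'accélération, nous obtenons le jerk: j(t) = 18. En dérivant le jerk, nous obtenons le snap: s(t) = 0. En utilisant s(t) = 0 et en substituant t = 3, nous trouvons s = 0.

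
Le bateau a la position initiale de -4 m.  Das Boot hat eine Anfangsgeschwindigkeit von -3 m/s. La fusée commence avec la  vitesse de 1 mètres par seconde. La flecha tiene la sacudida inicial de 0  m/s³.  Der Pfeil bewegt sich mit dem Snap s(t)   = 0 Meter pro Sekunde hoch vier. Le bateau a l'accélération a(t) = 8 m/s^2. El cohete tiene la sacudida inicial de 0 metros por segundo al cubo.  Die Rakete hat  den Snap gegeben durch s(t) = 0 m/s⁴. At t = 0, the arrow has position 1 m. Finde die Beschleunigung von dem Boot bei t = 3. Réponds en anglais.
From the given acceleration equation a(t) = 8, we substitute t = 3 to get a = 8.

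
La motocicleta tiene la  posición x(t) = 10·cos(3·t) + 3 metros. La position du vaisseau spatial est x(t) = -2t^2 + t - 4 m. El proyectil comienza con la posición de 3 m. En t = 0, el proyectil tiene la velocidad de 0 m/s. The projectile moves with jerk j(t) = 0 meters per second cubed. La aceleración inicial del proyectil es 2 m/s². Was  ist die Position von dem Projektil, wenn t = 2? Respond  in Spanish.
Debemos encontrar la integral de nuestra ecuación de la sacudida j(t) = 0 3 veces. La integral de la sacudida, con a(0) = 2, da la aceleración: a(t) = 2. La integral de la aceleración, con v(0) = 0, da la velocidad: v(t) = 2·t. La integral de la velocidad, con x(0) = 3, da la posición: x(t) = t^2 + 3. De la ecuación de la posición x(t) = t^2 + 3, sustituimos t = 2 para obtener x = 7.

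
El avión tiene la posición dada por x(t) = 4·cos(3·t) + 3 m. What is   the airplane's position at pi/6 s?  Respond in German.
Aus der Gleichung für die Position x(t) = 4·cos(3·t) + 3, setzen wir t = pi/6 ein und erhalten x = 3.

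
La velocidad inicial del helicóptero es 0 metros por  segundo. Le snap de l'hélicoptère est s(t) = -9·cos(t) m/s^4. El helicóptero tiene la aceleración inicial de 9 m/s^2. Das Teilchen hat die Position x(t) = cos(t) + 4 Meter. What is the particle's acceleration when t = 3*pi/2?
Starting from position x(t) = cos(t) + 4, we take 2 derivatives. Taking d/dt of x(t), we find v(t) = -sin(t). Differentiating velocity, we get acceleration: a(t) = -cos(t). We have acceleration a(t) = -cos(t). Substituting t = 3*pi/2: a(3*pi/2) = 0.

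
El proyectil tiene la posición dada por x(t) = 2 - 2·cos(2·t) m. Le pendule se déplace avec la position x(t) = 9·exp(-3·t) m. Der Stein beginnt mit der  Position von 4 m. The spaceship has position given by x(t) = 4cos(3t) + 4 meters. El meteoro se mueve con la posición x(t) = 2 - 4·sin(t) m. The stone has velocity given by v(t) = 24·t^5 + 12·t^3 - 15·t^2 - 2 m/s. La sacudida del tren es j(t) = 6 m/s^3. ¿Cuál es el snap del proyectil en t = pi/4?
Partiendo de la posición x(t) = 2 - 2·cos(2·t), tomamos 4 derivadas. Derivando la posición, obtenemos la velocidad: v(t) = 4·sin(2·t). Tomando d/dt de v(t), encontramos a(t) = 8·cos(2·t). Derivando la aceleración, obtenemos la sacudida: j(t) = -16·sin(2·t). Derivando la sacudida, obtenemos el snap: s(t) = -32·cos(2·t). De la ecuación del snap s(t) = -32·cos(2·t), sustituimos t = pi/4 para obtener s = 0.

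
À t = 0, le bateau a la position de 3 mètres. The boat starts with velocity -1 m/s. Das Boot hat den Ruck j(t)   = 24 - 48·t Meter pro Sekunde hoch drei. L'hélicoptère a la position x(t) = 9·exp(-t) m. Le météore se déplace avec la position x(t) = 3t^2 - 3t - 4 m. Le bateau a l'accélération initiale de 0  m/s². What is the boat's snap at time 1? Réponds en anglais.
To solve this, we need to take 1 derivative of our jerk equation j(t) = 24 - 48·t. Taking d/dt of j(t), we find s(t) = -48. From the given snap equation s(t) = -48, we substitute t = 1 to get s = -48.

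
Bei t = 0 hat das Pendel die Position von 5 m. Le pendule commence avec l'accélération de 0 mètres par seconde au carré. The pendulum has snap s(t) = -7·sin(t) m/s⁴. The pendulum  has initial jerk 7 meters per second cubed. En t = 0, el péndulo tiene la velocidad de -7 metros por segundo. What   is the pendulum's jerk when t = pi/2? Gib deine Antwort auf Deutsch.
Ausgehend von dem Snap s(t) = -7·sin(t), nehmen wir 1 Stammfunktion. Die Stammfunktion von dem Snap ist der Ruck. Mit j(0) = 7 erhalten wir j(t) = 7·cos(t). Aus der Gleichung für den Ruck j(t) = 7·cos(t), setzen wir t = pi/2 ein und erhalten j = 0.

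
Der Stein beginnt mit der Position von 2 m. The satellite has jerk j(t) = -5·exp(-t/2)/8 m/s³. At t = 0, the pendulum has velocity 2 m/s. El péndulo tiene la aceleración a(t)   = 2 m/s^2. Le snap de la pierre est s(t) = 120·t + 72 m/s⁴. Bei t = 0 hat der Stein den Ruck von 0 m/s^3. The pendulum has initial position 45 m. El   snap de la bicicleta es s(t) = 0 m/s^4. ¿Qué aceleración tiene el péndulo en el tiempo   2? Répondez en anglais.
Using a(t) = 2 and substituting t = 2, we find a = 2.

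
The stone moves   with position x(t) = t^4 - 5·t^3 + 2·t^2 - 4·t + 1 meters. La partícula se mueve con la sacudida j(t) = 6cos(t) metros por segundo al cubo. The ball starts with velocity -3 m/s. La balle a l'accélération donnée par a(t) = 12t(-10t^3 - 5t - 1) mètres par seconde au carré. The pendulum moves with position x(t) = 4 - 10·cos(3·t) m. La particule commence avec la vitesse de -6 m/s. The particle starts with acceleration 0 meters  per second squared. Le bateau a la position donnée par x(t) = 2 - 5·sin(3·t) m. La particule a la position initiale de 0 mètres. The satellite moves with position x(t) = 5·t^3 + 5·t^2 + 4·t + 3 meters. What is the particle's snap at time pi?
To solve this, we need to take 1 derivative of our jerk equation j(t) = 6·cos(t). Taking d/dt of j(t), we find s(t) = -6·sin(t). Using s(t) = -6·sin(t) and substituting t = pi, we find s = 0.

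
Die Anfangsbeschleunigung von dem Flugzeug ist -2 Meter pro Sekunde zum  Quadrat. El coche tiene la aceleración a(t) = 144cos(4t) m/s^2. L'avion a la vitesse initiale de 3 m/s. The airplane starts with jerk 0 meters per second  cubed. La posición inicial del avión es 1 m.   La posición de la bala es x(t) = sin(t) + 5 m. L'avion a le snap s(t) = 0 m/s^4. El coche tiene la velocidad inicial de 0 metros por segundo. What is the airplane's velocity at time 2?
We must find the antiderivative of our snap equation s(t) = 0 3 times. Finding the antiderivative of s(t) and using j(0) = 0: j(t) = 0. The antiderivative of jerk, with a(0) = -2, gives acceleration: a(t) = -2. Integrating acceleration and using the initial condition v(0) = 3, we get v(t) = 3 - 2·t. Using v(t) = 3 - 2·t and substituting t = 2, we find v = -1.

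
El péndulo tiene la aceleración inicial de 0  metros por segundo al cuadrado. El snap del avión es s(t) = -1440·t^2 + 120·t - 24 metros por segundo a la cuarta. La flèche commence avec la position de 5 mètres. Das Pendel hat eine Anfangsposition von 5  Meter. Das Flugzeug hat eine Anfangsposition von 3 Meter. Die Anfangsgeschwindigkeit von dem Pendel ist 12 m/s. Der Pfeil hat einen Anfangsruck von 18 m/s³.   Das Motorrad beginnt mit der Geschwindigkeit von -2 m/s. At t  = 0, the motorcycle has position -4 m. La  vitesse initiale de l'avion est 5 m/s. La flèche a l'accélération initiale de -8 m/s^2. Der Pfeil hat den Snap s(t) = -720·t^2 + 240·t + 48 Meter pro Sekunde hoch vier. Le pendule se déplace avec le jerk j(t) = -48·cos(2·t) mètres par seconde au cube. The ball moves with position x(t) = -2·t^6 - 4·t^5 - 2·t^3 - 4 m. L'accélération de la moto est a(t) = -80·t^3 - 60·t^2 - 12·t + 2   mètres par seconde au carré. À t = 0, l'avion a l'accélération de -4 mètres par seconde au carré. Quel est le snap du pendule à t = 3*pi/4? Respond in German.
Ausgehend von dem Ruck j(t) = -48·cos(2·t), nehmen wir 1 Ableitung. Mit d/dt von j(t) finden wir s(t) = 96·sin(2·t). Mit s(t) = 96·sin(2·t) und Einsetzen von t = 3*pi/4, finden wir s = -96.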